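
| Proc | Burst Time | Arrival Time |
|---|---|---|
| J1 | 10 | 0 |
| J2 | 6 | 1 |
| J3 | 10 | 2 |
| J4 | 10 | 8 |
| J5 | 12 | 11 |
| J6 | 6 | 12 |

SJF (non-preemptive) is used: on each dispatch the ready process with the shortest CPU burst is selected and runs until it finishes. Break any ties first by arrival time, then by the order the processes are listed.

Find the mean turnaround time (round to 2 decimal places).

Gantt: | J1 0-10 | J2 10-16 | J6 16-22 | J3 22-32 | J4 32-42 | J5 42-54 |
Completion: J1=10  J2=16  J3=32  J4=42  J5=54  J6=22
Turnaround (C−A): J1=10  J2=15  J3=30  J4=34  J5=43  J6=10
Turnaround times: J1=10, J2=15, J3=30, J4=34, J5=43, J6=10
Average turnaround = (10+15+30+34+43+10) / 6 = 142/6 = 23.67

23.67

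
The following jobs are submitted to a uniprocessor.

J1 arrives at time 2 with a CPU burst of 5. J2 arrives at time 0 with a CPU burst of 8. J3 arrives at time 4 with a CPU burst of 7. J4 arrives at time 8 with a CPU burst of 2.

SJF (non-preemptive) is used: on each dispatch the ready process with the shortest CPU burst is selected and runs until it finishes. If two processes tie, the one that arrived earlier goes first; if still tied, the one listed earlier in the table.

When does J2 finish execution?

Timeline: | J2 0-8 | J4 8-10 | J1 10-15 | J3 15-22 |
Completion: J1=15  J2=8  J3=22  J4=10
Turnaround (C−A): J1=13  J2=8  J3=18  J4=2

8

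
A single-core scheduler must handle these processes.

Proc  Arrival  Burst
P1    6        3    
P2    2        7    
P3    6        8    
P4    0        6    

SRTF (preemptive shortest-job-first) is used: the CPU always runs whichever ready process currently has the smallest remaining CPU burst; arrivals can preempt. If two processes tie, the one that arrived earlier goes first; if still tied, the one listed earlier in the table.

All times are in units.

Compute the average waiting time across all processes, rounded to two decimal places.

4.25

Schedule: | P4 0-6 | P1 6-9 | P2 9-16 | P3 16-24 |
Completion: P1=9  P2=16  P3=24  P4=6
Turnaround (C−A): P1=3  P2=14  P3=18  P4=6
Waiting times: P1=0, P2=7, P3=10, P4=0
Average waiting = (0+7+10+0) / 4 = 17/4 = 4.25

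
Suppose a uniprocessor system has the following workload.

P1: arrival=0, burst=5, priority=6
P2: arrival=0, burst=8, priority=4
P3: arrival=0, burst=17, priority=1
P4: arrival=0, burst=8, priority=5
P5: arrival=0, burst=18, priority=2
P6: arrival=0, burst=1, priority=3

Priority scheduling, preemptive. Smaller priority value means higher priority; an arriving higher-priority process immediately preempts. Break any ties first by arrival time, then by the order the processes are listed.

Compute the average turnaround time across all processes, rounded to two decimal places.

Schedule: | P3 0-17 | P5 17-35 | P6 35-36 | P2 36-44 | P4 44-52 | P1 52-57 |
Completion: P1=57  P2=44  P3=17  P4=52  P5=35  P6=36
Turnaround (C−A): P1=57  P2=44  P3=17  P4=52  P5=35  P6=36
Turnaround times: P1=57, P2=44, P3=17, P4=52, P5=35, P6=36
Average turnaround = (57+44+17+52+35+36) / 6 = 241/6 = 40.17

40.17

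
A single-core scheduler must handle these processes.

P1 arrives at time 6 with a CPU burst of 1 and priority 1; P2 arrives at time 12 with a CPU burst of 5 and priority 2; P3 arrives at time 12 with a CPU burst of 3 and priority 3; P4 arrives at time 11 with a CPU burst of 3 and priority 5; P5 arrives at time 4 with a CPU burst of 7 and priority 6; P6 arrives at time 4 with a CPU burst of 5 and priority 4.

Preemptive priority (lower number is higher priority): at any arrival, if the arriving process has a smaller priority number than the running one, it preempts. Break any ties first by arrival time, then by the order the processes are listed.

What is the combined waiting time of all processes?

31

Schedule: | idle 0-4 | P6 4-6 | P1 6-7 | P6 7-10 | P5 10-11 | P4 11-12 | P2 12-17 | P3 17-20 | P4 20-22 | P5 22-28 |
Completion: P1=7  P2=17  P3=20  P4=22  P5=28  P6=10
Waiting = turnaround − burst: P1=0, P2=0, P3=5, P4=8, P5=17, P6=1
Total waiting = 0 + 0 + 5 + 8 + 17 + 1 = 31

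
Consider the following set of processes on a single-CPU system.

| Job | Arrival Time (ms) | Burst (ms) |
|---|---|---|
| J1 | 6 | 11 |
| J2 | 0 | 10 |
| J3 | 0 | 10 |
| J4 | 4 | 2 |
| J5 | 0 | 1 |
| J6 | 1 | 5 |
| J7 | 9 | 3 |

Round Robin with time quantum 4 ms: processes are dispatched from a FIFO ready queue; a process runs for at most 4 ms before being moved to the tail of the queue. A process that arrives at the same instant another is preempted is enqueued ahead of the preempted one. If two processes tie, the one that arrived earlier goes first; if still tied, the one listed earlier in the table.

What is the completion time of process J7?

30

Schedule: | J2 0-4 | J3 4-8 | J5 8-9 | J6 9-13 | J4 13-15 | J2 15-19 | J1 19-23 | J3 23-27 | J7 27-30 | J6 30-31 | J2 31-33 | J1 33-37 | J3 37-39 | J1 39-42 |
Completion: J1=42  J2=33  J3=39  J4=15  J5=9  J6=31  J7=30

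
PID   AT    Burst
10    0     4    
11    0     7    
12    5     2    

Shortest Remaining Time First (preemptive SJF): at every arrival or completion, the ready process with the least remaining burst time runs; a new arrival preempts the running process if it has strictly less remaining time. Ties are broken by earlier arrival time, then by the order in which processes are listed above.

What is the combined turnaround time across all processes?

19

Timeline: | 10 0-4 | 11 4-5 | 12 5-7 | 11 7-13 |
Completion: 10=4  11=13  12=7
Turnaround = completion − arrival: 10=4, 11=13, 12=2
Total turnaround = 4 + 13 + 2 = 19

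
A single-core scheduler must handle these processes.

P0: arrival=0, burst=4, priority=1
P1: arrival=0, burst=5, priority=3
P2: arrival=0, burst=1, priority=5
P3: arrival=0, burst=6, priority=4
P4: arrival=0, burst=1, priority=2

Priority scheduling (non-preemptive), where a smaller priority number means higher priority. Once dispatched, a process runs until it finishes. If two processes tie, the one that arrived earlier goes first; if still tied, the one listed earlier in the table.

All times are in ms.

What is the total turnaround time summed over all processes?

52

Schedule: | P0 0-4 | P4 4-5 | P1 5-10 | P3 10-16 | P2 16-17 |
Completion: P0=4  P1=10  P2=17  P3=16  P4=5
Turnaround (C−A): P0=4  P1=10  P2=17  P3=16  P4=5
Turnaround = completion − arrival: P0=4, P1=10, P2=17, P3=16, P4=5
Total turnaround = 4 + 10 + 17 + 16 + 5 = 52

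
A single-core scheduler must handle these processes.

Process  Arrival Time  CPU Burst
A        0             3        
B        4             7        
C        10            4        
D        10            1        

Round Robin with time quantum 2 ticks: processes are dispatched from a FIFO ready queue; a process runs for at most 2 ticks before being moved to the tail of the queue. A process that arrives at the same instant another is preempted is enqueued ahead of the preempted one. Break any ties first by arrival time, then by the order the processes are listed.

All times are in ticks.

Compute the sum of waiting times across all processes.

7

Schedule: | A 0-3 | idle 3-4 | B 4-10 | C 10-12 | D 12-13 | B 13-14 | C 14-16 |
Completion: A=3  B=14  C=16  D=13
Waiting = turnaround − burst: A=0, B=3, C=2, D=2
Total waiting = 0 + 3 + 2 + 2 = 7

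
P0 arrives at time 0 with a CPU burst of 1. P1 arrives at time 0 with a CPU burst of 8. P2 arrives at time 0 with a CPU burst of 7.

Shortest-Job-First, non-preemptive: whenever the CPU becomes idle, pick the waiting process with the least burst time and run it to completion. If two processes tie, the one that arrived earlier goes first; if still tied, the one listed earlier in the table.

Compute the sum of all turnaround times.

25

Schedule: | P0 0-1 | P2 1-8 | P1 8-16 |
Completion: P0=1  P1=16  P2=8
Turnaround (C−A): P0=1  P1=16  P2=8
Turnaround = completion − arrival: P0=1, P1=16, P2=8
Total turnaround = 1 + 16 + 8 = 25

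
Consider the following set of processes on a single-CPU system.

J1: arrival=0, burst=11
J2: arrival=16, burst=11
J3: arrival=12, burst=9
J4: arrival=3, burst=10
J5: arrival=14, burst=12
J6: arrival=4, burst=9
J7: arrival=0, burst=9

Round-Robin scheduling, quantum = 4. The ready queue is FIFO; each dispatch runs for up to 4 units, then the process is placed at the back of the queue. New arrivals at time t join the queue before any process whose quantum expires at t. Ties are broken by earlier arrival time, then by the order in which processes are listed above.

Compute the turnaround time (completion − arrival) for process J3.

Schedule: | J1 0-4 | J7 4-8 | J4 8-12 | J6 12-16 | J1 16-20 | J7 20-24 | J3 24-28 | J4 28-32 | J5 32-36 | J2 36-40 | J6 40-44 | J1 44-47 | J7 47-48 | J3 48-52 | J4 52-54 | J5 54-58 | J2 58-62 | J6 62-63 | J3 63-64 | J5 64-68 | J2 68-71 |
Completion: J1=47  J2=71  J3=64  J4=54  J5=68  J6=63  J7=48
Turnaround (C−A): J1=47  J2=55  J3=52  J4=51  J5=54  J6=59  J7=48
Turnaround(J3) = completion − arrival = 64 − 12 = 52

52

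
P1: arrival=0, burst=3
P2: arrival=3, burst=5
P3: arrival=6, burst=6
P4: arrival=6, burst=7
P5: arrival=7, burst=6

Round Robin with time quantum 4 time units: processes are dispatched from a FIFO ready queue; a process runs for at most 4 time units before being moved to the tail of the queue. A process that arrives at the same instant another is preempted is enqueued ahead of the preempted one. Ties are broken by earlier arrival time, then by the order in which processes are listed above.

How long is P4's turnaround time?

19

Gantt: | P1 0-3 | P2 3-7 | P3 7-11 | P4 11-15 | P5 15-19 | P2 19-20 | P3 20-22 | P4 22-25 | P5 25-27 |
Completion: P1=3  P2=20  P3=22  P4=25  P5=27
Turnaround (C−A): P1=3  P2=17  P3=16  P4=19  P5=20
Turnaround(P4) = completion − arrival = 25 − 6 = 19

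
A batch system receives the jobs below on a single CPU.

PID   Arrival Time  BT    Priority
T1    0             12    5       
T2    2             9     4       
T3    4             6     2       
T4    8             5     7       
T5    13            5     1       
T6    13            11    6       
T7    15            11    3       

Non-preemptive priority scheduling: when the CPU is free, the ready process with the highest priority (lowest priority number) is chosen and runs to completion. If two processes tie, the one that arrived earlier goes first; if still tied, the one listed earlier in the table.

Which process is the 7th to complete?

T4

Timeline: | T1 0-12 | T3 12-18 | T5 18-23 | T7 23-34 | T2 34-43 | T6 43-54 | T4 54-59 |
Completion: T1=12  T2=43  T3=18  T4=59  T5=23  T6=54  T7=34
Finish order: T1 → T3 → T5 → T7 → T2 → T6 → T4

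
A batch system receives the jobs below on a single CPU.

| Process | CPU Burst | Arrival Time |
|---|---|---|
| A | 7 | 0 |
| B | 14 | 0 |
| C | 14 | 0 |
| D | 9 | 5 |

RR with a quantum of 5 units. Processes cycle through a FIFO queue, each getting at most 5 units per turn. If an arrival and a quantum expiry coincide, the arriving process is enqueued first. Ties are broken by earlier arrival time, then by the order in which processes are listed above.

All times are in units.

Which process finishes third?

Schedule: | A 0-5 | B 5-10 | C 10-15 | D 15-20 | A 20-22 | B 22-27 | C 27-32 | D 32-36 | B 36-40 | C 40-44 |
Completion: A=22  B=40  C=44  D=36
Turnaround (C−A): A=22  B=40  C=44  D=31
Finish order: A → D → B → C

B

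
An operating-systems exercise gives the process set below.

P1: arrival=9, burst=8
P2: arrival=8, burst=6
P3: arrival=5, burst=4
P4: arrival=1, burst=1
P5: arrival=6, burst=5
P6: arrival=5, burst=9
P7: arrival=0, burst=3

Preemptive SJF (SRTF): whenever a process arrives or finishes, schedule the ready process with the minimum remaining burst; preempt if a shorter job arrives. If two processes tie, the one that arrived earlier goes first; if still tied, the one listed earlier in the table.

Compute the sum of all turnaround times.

80

Gantt: | P7 0-1 | P4 1-2 | P7 2-4 | idle 4-5 | P3 5-9 | P5 9-14 | P2 14-20 | P1 20-28 | P6 28-37 |
Completion: P1=28  P2=20  P3=9  P4=2  P5=14  P6=37  P7=4
Turnaround (C−A): P1=19  P2=12  P3=4  P4=1  P5=8  P6=32  P7=4
Turnaround = completion − arrival: P1=19, P2=12, P3=4, P4=1, P5=8, P6=32, P7=4
Total turnaround = 19 + 12 + 4 + 1 + 8 + 32 + 4 = 80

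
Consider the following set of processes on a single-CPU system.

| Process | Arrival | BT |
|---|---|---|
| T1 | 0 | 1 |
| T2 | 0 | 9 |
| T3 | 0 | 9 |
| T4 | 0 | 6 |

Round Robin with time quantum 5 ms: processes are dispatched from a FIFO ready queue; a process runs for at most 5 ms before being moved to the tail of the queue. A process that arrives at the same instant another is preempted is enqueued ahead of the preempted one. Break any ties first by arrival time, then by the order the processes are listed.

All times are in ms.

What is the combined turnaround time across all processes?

Schedule: | T1 0-1 | T2 1-6 | T3 6-11 | T4 11-16 | T2 16-20 | T3 20-24 | T4 24-25 |
Completion: T1=1  T2=20  T3=24  T4=25
Turnaround (C−A): T1=1  T2=20  T3=24  T4=25
Turnaround = completion − arrival: T1=1, T2=20, T3=24, T4=25
Total turnaround = 1 + 20 + 24 + 25 = 70

70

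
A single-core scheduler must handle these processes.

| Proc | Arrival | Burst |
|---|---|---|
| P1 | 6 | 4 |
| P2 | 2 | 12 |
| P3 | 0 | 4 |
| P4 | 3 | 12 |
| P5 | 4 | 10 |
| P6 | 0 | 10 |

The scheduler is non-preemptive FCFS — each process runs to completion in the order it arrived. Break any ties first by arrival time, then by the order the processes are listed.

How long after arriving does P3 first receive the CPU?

Timeline: | P3 0-4 | P6 4-14 | P2 14-26 | P4 26-38 | P5 38-48 | P1 48-52 |
Completion: P1=52  P2=26  P3=4  P4=38  P5=48  P6=14
Turnaround (C−A): P1=46  P2=24  P3=4  P4=35  P5=44  P6=14
Response(P3) = first start − arrival = 0 − 0 = 0

0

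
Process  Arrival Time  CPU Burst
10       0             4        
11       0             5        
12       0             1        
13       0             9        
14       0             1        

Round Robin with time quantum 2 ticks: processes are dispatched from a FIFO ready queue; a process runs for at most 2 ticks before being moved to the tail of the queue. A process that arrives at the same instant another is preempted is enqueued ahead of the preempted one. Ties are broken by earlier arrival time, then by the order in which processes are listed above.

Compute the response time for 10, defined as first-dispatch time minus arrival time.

Gantt: | 10 0-2 | 11 2-4 | 12 4-5 | 13 5-7 | 14 7-8 | 10 8-10 | 11 10-12 | 13 12-14 | 11 14-15 | 13 15-20 |
Completion: 10=10  11=15  12=5  13=20  14=8
Turnaround (C−A): 10=10  11=15  12=5  13=20  14=8
Response(10) = first start − arrival = 0 − 0 = 0

0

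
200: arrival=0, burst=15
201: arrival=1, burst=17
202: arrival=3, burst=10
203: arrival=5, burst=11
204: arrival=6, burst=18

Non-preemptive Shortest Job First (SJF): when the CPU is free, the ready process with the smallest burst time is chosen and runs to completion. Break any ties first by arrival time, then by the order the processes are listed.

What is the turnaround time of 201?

52

Gantt: | 200 0-15 | 202 15-25 | 203 25-36 | 201 36-53 | 204 53-71 |
Completion: 200=15  201=53  202=25  203=36  204=71
Turnaround (C−A): 200=15  201=52  202=22  203=31  204=65
Turnaround(201) = completion − arrival = 53 − 1 = 52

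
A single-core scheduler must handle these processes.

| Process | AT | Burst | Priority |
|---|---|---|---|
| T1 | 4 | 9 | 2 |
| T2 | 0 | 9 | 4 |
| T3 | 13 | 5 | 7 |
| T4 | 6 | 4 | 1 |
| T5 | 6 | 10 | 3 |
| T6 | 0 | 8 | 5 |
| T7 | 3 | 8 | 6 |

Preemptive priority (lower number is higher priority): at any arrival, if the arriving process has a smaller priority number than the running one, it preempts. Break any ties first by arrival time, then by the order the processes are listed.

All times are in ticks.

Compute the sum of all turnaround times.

Timeline: | T2 0-4 | T1 4-6 | T4 6-10 | T1 10-17 | T5 17-27 | T2 27-32 | T6 32-40 | T7 40-48 | T3 48-53 |
Completion: T1=17  T2=32  T3=53  T4=10  T5=27  T6=40  T7=48
Turnaround = completion − arrival: T1=13, T2=32, T3=40, T4=4, T5=21, T6=40, T7=45
Total turnaround = 13 + 32 + 40 + 4 + 21 + 40 + 45 = 195

195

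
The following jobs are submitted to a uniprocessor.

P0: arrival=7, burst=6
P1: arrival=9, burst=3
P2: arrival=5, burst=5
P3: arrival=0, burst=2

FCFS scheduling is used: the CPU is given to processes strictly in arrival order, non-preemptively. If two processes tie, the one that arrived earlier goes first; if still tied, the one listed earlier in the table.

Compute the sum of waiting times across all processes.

10

Gantt: | P3 0-2 | idle 2-5 | P2 5-10 | P0 10-16 | P1 16-19 |
Completion: P0=16  P1=19  P2=10  P3=2
Waiting = turnaround − burst: P0=3, P1=7, P2=0, P3=0
Total waiting = 3 + 7 + 0 + 0 = 10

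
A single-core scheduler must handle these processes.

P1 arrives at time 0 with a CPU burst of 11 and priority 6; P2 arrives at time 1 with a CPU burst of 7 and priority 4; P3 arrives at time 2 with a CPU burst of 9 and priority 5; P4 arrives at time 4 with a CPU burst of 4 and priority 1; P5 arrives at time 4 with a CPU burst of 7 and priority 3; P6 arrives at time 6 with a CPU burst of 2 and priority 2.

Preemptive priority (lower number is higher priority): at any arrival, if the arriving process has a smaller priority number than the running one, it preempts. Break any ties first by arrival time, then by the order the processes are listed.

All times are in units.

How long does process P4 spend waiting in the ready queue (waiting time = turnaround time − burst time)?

Gantt: | P1 0-1 | P2 1-4 | P4 4-8 | P6 8-10 | P5 10-17 | P2 17-21 | P3 21-30 | P1 30-40 |
Completion: P1=40  P2=21  P3=30  P4=8  P5=17  P6=10
Turnaround (C−A): P1=40  P2=20  P3=28  P4=4  P5=13  P6=4
Waiting(P4) = turnaround − burst = 4 − 4 = 0

0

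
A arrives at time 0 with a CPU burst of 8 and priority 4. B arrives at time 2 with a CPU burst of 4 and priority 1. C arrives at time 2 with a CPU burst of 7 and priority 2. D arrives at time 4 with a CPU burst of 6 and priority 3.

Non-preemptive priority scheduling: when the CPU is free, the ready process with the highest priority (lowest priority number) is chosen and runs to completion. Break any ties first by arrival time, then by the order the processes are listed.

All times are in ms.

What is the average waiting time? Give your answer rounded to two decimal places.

Timeline: | A 0-8 | B 8-12 | C 12-19 | D 19-25 |
Completion: A=8  B=12  C=19  D=25
Turnaround (C−A): A=8  B=10  C=17  D=21
Waiting times: A=0, B=6, C=10, D=15
Average waiting = (0+6+10+15) / 4 = 31/4 = 7.75

7.75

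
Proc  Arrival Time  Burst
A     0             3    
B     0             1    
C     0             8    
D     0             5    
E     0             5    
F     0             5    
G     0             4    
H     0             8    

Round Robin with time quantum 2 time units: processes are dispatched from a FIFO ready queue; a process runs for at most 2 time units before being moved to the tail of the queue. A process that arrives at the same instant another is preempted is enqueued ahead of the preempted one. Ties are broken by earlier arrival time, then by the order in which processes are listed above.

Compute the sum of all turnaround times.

217

Timeline: | A 0-2 | B 2-3 | C 3-5 | D 5-7 | E 7-9 | F 9-11 | G 11-13 | H 13-15 | A 15-16 | C 16-18 | D 18-20 | E 20-22 | F 22-24 | G 24-26 | H 26-28 | C 28-30 | D 30-31 | E 31-32 | F 32-33 | H 33-35 | C 35-37 | H 37-39 |
Completion: A=16  B=3  C=37  D=31  E=32  F=33  G=26  H=39
Turnaround (C−A): A=16  B=3  C=37  D=31  E=32  F=33  G=26  H=39
Turnaround = completion − arrival: A=16, B=3, C=37, D=31, E=32, F=33, G=26, H=39
Total turnaround = 16 + 3 + 37 + 31 + 32 + 33 + 26 + 39 = 217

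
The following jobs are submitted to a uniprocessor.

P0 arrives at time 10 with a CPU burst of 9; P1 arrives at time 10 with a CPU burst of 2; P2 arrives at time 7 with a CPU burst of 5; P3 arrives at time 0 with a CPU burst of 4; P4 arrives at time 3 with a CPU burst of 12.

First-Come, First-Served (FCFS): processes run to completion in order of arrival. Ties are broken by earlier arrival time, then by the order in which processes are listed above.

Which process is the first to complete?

Gantt: | P3 0-4 | P4 4-16 | P2 16-21 | P0 21-30 | P1 30-32 |
Completion: P0=30  P1=32  P2=21  P3=4  P4=16
Turnaround (C−A): P0=20  P1=22  P2=14  P3=4  P4=13
Finish order: P3 → P4 → P2 → P0 → P1

P3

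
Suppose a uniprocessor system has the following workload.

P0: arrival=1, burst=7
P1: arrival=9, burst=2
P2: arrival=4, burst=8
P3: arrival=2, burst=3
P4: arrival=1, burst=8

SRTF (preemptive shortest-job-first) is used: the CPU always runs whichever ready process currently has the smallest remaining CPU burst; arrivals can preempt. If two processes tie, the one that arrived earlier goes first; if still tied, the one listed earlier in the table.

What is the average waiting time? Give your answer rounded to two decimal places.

6.80

Timeline: | idle 0-1 | P0 1-2 | P3 2-5 | P0 5-11 | P1 11-13 | P4 13-21 | P2 21-29 |
Completion: P0=11  P1=13  P2=29  P3=5  P4=21
Waiting times: P0=3, P1=2, P2=17, P3=0, P4=12
Average waiting = (3+2+17+0+12) / 5 = 34/5 = 6.80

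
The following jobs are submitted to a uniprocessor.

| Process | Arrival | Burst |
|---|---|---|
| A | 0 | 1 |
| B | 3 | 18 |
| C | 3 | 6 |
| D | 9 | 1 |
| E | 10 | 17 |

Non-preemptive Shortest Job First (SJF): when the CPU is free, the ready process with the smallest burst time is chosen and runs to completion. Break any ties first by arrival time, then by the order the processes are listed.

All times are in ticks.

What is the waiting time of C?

Timeline: | A 0-1 | idle 1-3 | C 3-9 | D 9-10 | E 10-27 | B 27-45 |
Completion: A=1  B=45  C=9  D=10  E=27
Turnaround (C−A): A=1  B=42  C=6  D=1  E=17
Waiting(C) = turnaround − burst = 6 − 6 = 0

0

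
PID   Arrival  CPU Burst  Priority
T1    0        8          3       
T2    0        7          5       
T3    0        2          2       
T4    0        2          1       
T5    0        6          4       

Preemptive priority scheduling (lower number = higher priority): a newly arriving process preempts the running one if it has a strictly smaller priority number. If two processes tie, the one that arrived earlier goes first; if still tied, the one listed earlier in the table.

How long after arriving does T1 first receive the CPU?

Timeline: | T4 0-2 | T3 2-4 | T1 4-12 | T5 12-18 | T2 18-25 |
Completion: T1=12  T2=25  T3=4  T4=2  T5=18
Turnaround (C−A): T1=12  T2=25  T3=4  T4=2  T5=18
Response(T1) = first start − arrival = 4 − 0 = 4

4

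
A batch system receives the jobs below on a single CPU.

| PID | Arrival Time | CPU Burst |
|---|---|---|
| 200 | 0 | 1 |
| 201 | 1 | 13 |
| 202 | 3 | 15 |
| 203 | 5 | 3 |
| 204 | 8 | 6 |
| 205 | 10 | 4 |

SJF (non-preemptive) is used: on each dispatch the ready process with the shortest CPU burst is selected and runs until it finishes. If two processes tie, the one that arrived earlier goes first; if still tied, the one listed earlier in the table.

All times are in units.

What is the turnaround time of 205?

Schedule: | 200 0-1 | 201 1-14 | 203 14-17 | 205 17-21 | 204 21-27 | 202 27-42 |
Completion: 200=1  201=14  202=42  203=17  204=27  205=21
Turnaround (C−A): 200=1  201=13  202=39  203=12  204=19  205=11
Turnaround(205) = completion − arrival = 21 − 10 = 11

11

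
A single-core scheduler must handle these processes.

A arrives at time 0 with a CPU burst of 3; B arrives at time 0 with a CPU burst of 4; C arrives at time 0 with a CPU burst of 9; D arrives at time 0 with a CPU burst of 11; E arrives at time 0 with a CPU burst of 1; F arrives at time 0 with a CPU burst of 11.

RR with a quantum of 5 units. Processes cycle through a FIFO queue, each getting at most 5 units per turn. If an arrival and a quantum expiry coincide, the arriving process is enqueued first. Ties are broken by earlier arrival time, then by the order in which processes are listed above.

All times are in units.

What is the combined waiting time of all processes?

Gantt: | A 0-3 | B 3-7 | C 7-12 | D 12-17 | E 17-18 | F 18-23 | C 23-27 | D 27-32 | F 32-37 | D 37-38 | F 38-39 |
Completion: A=3  B=7  C=27  D=38  E=18  F=39
Turnaround (C−A): A=3  B=7  C=27  D=38  E=18  F=39
Waiting = turnaround − burst: A=0, B=3, C=18, D=27, E=17, F=28
Total waiting = 0 + 3 + 18 + 27 + 17 + 28 = 93

93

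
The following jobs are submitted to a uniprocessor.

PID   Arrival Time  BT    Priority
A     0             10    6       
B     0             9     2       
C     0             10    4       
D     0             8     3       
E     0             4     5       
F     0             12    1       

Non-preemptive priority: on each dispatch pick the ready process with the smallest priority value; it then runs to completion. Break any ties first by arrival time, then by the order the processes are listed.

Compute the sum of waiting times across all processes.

144

Timeline: | F 0-12 | B 12-21 | D 21-29 | C 29-39 | E 39-43 | A 43-53 |
Completion: A=53  B=21  C=39  D=29  E=43  F=12
Turnaround (C−A): A=53  B=21  C=39  D=29  E=43  F=12
Waiting = turnaround − burst: A=43, B=12, C=29, D=21, E=39, F=0
Total waiting = 43 + 12 + 29 + 21 + 39 + 0 = 144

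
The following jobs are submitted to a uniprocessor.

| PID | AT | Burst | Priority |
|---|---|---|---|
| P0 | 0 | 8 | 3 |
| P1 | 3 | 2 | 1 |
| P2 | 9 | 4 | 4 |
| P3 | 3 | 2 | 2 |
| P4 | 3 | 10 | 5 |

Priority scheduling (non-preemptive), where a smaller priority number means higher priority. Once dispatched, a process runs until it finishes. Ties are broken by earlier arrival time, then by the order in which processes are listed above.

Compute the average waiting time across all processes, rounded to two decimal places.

5.60

Timeline: | P0 0-8 | P1 8-10 | P3 10-12 | P2 12-16 | P4 16-26 |
Completion: P0=8  P1=10  P2=16  P3=12  P4=26
Waiting times: P0=0, P1=5, P2=3, P3=7, P4=13
Average waiting = (0+5+3+7+13) / 5 = 28/5 = 5.60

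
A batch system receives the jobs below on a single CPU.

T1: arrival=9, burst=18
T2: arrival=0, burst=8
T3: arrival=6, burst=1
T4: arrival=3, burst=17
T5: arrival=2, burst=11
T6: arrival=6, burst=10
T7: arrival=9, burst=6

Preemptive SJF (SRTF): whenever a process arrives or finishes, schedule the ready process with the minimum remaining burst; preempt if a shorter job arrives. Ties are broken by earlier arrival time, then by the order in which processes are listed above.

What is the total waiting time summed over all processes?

110

Timeline: | T2 0-6 | T3 6-7 | T2 7-9 | T7 9-15 | T6 15-25 | T5 25-36 | T4 36-53 | T1 53-71 |
Completion: T1=71  T2=9  T3=7  T4=53  T5=36  T6=25  T7=15
Waiting = turnaround − burst: T1=44, T2=1, T3=0, T4=33, T5=23, T6=9, T7=0
Total waiting = 44 + 1 + 0 + 33 + 23 + 9 + 0 = 110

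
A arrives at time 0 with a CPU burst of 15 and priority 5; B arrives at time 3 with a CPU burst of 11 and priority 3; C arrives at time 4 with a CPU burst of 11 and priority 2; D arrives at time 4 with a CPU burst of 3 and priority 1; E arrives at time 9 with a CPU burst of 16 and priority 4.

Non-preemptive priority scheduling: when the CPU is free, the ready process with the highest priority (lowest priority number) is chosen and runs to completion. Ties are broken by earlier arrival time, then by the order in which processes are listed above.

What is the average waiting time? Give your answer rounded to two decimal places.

Timeline: | A 0-15 | D 15-18 | C 18-29 | B 29-40 | E 40-56 |
Completion: A=15  B=40  C=29  D=18  E=56
Waiting times: A=0, B=26, C=14, D=11, E=31
Average waiting = (0+26+14+11+31) / 5 = 82/5 = 16.40

16.40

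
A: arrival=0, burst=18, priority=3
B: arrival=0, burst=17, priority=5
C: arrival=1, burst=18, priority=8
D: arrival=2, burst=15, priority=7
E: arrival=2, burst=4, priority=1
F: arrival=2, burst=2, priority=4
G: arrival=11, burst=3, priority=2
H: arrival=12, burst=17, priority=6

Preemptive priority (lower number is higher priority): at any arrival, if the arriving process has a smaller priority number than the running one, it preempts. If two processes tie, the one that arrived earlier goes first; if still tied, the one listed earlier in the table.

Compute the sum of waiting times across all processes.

Timeline: | A 0-2 | E 2-6 | A 6-11 | G 11-14 | A 14-25 | F 25-27 | B 27-44 | H 44-61 | D 61-76 | C 76-94 |
Completion: A=25  B=44  C=94  D=76  E=6  F=27  G=14  H=61
Turnaround (C−A): A=25  B=44  C=93  D=74  E=4  F=25  G=3  H=49
Waiting = turnaround − burst: A=7, B=27, C=75, D=59, E=0, F=23, G=0, H=32
Total waiting = 7 + 27 + 75 + 59 + 0 + 23 + 0 + 32 = 223

223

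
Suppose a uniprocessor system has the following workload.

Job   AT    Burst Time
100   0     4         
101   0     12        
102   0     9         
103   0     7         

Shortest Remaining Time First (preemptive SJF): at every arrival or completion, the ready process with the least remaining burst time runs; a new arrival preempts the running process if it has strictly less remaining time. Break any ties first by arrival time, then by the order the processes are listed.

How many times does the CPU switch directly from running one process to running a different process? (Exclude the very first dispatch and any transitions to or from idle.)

3

Schedule: | 100 0-4 | 103 4-11 | 102 11-20 | 101 20-32 |
Completion: 100=4  101=32  102=20  103=11
Turnaround (C−A): 100=4  101=32  102=20  103=11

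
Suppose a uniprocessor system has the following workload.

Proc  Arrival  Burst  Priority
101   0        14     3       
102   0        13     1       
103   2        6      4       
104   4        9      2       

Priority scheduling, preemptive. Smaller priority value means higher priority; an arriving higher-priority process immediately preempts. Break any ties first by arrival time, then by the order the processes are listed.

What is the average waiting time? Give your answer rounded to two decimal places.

Gantt: | 102 0-13 | 104 13-22 | 101 22-36 | 103 36-42 |
Completion: 101=36  102=13  103=42  104=22
Turnaround (C−A): 101=36  102=13  103=40  104=18
Waiting times: 101=22, 102=0, 103=34, 104=9
Average waiting = (22+0+34+9) / 4 = 65/4 = 16.25

16.25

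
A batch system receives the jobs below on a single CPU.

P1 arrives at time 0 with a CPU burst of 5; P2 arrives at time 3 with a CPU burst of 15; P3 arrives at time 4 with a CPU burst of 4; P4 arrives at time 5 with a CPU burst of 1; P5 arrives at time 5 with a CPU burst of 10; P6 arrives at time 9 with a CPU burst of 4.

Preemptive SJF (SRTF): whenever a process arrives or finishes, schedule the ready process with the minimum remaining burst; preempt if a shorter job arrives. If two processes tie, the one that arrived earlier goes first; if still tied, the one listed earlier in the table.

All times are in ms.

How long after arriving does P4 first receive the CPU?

Timeline: | P1 0-5 | P4 5-6 | P3 6-10 | P6 10-14 | P5 14-24 | P2 24-39 |
Completion: P1=5  P2=39  P3=10  P4=6  P5=24  P6=14
Turnaround (C−A): P1=5  P2=36  P3=6  P4=1  P5=19  P6=5
Response(P4) = first start − arrival = 5 − 5 = 0

0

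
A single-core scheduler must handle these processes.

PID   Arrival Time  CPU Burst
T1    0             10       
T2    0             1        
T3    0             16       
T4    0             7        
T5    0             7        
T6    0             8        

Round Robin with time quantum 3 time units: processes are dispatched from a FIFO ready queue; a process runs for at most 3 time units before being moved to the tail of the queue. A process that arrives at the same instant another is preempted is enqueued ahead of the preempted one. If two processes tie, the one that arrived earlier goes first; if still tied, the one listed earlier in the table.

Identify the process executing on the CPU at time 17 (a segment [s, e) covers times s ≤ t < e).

Schedule: | T1 0-3 | T2 3-4 | T3 4-7 | T4 7-10 | T5 10-13 | T6 13-16 | T1 16-19 | T3 19-22 | T4 22-25 | T5 25-28 | T6 28-31 | T1 31-34 | T3 34-37 | T4 37-38 | T5 38-39 | T6 39-41 | T1 41-42 | T3 42-49 |
Completion: T1=42  T2=4  T3=49  T4=38  T5=39  T6=41

T1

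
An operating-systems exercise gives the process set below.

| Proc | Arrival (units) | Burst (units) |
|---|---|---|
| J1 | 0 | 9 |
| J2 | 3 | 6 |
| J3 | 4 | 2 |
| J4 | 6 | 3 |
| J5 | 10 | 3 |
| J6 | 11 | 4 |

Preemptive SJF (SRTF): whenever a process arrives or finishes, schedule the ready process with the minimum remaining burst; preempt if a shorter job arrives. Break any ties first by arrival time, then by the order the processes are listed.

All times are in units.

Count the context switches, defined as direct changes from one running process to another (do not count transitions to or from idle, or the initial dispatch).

7

Schedule: | J1 0-4 | J3 4-6 | J4 6-9 | J1 9-10 | J5 10-13 | J1 13-17 | J6 17-21 | J2 21-27 |
Completion: J1=17  J2=27  J3=6  J4=9  J5=13  J6=21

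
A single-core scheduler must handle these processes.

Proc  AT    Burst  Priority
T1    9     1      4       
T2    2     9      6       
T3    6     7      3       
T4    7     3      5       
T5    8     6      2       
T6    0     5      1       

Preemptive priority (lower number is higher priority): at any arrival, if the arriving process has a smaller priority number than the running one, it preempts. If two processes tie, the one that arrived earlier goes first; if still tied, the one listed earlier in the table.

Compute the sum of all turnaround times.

Timeline: | T6 0-5 | T2 5-6 | T3 6-8 | T5 8-14 | T3 14-19 | T1 19-20 | T4 20-23 | T2 23-31 |
Completion: T1=20  T2=31  T3=19  T4=23  T5=14  T6=5
Turnaround = completion − arrival: T1=11, T2=29, T3=13, T4=16, T5=6, T6=5
Total turnaround = 11 + 29 + 13 + 16 + 6 + 5 = 80

80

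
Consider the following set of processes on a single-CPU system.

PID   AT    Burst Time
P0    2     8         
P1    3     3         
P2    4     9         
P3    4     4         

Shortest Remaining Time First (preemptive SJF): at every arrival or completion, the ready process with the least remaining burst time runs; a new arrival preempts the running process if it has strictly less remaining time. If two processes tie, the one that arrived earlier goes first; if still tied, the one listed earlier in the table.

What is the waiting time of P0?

7

Gantt: | idle 0-2 | P0 2-3 | P1 3-6 | P3 6-10 | P0 10-17 | P2 17-26 |
Completion: P0=17  P1=6  P2=26  P3=10
Turnaround (C−A): P0=15  P1=3  P2=22  P3=6
Waiting(P0) = turnaround − burst = 15 − 8 = 7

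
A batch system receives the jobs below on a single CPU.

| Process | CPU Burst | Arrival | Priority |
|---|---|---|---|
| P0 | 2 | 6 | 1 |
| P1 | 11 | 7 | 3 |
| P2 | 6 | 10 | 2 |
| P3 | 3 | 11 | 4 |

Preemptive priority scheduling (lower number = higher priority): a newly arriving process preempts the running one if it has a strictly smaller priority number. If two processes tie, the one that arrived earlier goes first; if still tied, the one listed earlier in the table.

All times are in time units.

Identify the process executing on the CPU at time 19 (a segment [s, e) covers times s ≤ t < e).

Gantt: | idle 0-6 | P0 6-8 | P1 8-10 | P2 10-16 | P1 16-25 | P3 25-28 |
Completion: P0=8  P1=25  P2=16  P3=28
Turnaround (C−A): P0=2  P1=18  P2=6  P3=17

P1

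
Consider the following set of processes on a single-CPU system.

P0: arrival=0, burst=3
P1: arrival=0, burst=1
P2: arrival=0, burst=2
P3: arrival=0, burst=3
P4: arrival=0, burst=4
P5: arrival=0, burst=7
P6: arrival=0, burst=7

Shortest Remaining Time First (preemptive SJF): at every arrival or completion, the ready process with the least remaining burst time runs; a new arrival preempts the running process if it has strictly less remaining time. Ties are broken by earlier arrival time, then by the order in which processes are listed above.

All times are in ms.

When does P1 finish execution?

Gantt: | P1 0-1 | P2 1-3 | P0 3-6 | P3 6-9 | P4 9-13 | P5 13-20 | P6 20-27 |
Completion: P0=6  P1=1  P2=3  P3=9  P4=13  P5=20  P6=27
Turnaround (C−A): P0=6  P1=1  P2=3  P3=9  P4=13  P5=20  P6=27

1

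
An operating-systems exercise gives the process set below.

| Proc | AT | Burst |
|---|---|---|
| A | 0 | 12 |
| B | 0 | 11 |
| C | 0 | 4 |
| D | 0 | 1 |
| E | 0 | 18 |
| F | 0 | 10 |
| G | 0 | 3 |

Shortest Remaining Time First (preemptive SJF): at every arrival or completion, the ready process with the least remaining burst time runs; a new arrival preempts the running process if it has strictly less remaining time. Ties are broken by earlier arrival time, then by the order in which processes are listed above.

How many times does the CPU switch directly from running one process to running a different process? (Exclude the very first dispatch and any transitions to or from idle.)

6

Gantt: | D 0-1 | G 1-4 | C 4-8 | F 8-18 | B 18-29 | A 29-41 | E 41-59 |
Completion: A=41  B=29  C=8  D=1  E=59  F=18  G=4
Turnaround (C−A): A=41  B=29  C=8  D=1  E=59  F=18  G=4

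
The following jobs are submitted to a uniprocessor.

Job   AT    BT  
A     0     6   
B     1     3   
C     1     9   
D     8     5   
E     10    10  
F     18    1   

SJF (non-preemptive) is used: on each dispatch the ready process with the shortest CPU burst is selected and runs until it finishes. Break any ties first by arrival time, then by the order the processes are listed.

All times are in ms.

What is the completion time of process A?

Schedule: | A 0-6 | B 6-9 | D 9-14 | C 14-23 | F 23-24 | E 24-34 |
Completion: A=6  B=9  C=23  D=14  E=34  F=24
Turnaround (C−A): A=6  B=8  C=22  D=6  E=24  F=6

6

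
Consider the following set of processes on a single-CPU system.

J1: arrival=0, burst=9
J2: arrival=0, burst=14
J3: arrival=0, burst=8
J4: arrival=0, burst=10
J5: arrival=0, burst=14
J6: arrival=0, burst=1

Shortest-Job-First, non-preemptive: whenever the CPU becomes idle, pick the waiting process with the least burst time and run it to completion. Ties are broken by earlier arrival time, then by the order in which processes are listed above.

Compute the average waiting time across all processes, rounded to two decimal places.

Timeline: | J6 0-1 | J3 1-9 | J1 9-18 | J4 18-28 | J2 28-42 | J5 42-56 |
Completion: J1=18  J2=42  J3=9  J4=28  J5=56  J6=1
Waiting times: J1=9, J2=28, J3=1, J4=18, J5=42, J6=0
Average waiting = (9+28+1+18+42+0) / 6 = 98/6 = 16.33

16.33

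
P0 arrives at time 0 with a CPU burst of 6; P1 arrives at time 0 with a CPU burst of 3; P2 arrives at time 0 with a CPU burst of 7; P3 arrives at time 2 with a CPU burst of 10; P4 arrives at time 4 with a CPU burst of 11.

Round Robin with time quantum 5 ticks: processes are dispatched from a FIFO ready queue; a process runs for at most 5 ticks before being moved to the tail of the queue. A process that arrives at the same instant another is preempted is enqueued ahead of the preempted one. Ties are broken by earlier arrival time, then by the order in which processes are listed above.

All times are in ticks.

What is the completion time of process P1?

8

Gantt: | P0 0-5 | P1 5-8 | P2 8-13 | P3 13-18 | P4 18-23 | P0 23-24 | P2 24-26 | P3 26-31 | P4 31-37 |
Completion: P0=24  P1=8  P2=26  P3=31  P4=37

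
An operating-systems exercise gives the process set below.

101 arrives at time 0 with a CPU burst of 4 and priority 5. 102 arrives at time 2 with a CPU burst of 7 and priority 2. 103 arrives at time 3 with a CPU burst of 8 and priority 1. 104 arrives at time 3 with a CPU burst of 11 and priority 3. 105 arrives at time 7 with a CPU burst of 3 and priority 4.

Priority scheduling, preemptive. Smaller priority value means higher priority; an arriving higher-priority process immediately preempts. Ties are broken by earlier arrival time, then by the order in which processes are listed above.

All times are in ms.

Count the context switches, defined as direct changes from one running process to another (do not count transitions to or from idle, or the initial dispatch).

Schedule: | 101 0-2 | 102 2-3 | 103 3-11 | 102 11-17 | 104 17-28 | 105 28-31 | 101 31-33 |
Completion: 101=33  102=17  103=11  104=28  105=31
Turnaround (C−A): 101=33  102=15  103=8  104=25  105=24

6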